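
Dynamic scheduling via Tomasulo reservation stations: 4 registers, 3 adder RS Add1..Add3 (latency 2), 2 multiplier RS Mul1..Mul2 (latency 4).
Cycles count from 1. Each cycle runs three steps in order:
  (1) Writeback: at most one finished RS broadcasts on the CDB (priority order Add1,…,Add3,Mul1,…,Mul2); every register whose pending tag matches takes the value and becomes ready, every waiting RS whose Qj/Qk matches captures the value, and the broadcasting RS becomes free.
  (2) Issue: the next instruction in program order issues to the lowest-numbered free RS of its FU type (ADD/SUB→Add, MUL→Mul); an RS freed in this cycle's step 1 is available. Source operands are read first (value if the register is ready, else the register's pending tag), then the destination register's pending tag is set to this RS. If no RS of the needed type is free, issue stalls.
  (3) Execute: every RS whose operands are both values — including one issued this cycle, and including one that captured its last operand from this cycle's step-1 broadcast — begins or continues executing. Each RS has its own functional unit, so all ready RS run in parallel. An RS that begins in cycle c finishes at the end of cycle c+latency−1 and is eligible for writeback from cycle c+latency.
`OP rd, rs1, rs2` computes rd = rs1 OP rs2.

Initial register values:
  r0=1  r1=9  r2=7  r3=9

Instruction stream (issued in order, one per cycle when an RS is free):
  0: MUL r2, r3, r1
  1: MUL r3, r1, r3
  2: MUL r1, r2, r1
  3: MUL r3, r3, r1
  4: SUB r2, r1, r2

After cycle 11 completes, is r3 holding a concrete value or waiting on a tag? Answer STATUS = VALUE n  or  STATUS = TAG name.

  c1: issue MUL r2<-Mul1  regs: r0:1,r1:9,r2:Mul1,r3:9
  c2: issue MUL r3<-Mul2  regs: r0:1,r1:9,r2:Mul1,r3:Mul2
  c3: stall  regs: r0:1,r1:9,r2:Mul1,r3:Mul2
  c4: stall  regs: r0:1,r1:9,r2:Mul1,r3:Mul2
  c5: CDB Mul1=81; issue MUL r1<-Mul1  regs: r0:1,r1:Mul1,r2:81,r3:Mul2
  c6: CDB Mul2=81; issue MUL r3<-Mul2  regs: r0:1,r1:Mul1,r2:81,r3:Mul2
  c7: issue SUB r2<-Add1  regs: r0:1,r1:Mul1,r2:Add1,r3:Mul2
  c8: -  regs: r0:1,r1:Mul1,r2:Add1,r3:Mul2
  c9: CDB Mul1=729  regs: r0:1,r1:729,r2:Add1,r3:Mul2
  c10: -  regs: r0:1,r1:729,r2:Add1,r3:Mul2
  c11: CDB Add1=648  regs: r0:1,r1:729,r2:648,r3:Mul2

STATUS = TAG Mul2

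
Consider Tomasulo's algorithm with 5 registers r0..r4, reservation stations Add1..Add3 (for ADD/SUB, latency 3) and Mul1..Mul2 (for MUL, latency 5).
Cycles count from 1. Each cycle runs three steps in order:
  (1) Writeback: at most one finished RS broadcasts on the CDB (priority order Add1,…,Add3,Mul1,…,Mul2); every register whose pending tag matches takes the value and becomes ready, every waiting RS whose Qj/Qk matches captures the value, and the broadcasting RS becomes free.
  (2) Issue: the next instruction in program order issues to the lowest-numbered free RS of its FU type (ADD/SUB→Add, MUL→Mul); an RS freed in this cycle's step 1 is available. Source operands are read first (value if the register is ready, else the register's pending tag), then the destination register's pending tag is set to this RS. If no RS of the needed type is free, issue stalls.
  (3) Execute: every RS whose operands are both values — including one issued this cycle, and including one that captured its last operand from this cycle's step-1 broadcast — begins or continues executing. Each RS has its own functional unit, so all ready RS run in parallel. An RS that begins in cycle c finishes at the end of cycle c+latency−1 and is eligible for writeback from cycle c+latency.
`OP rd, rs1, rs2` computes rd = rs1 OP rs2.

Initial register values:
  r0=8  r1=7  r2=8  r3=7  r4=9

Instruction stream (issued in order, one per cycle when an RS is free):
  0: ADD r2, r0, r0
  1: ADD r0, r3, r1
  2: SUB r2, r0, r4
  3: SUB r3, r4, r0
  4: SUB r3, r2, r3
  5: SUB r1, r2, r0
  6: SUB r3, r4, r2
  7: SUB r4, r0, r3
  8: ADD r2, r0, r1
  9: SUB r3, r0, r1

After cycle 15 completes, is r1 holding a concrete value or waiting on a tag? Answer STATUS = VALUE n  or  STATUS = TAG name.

STATUS = VALUE -9

  c1: issue ADD r2<-Add1  regs: r0:8,r1:7,r2:Add1,r3:7,r4:9
  c2: issue ADD r0<-Add2  regs: r0:Add2,r1:7,r2:Add1,r3:7,r4:9
  c3: issue SUB r2<-Add3  regs: r0:Add2,r1:7,r2:Add3,r3:7,r4:9
  c4: CDB Add1=16; issue SUB r3<-Add1  regs: r0:Add2,r1:7,r2:Add3,r3:Add1,r4:9
  c5: CDB Add2=14; issue SUB r3<-Add2  regs: r0:14,r1:7,r2:Add3,r3:Add2,r4:9
  c6: stall  regs: r0:14,r1:7,r2:Add3,r3:Add2,r4:9
  c7: stall  regs: r0:14,r1:7,r2:Add3,r3:Add2,r4:9
  c8: CDB Add1=-5; issue SUB r1<-Add1  regs: r0:14,r1:Add1,r2:Add3,r3:Add2,r4:9
  c9: CDB Add3=5; issue SUB r3<-Add3  regs: r0:14,r1:Add1,r2:5,r3:Add3,r4:9
  c10: stall  regs: r0:14,r1:Add1,r2:5,r3:Add3,r4:9
  c11: stall  regs: r0:14,r1:Add1,r2:5,r3:Add3,r4:9
  c12: CDB Add1=-9; issue SUB r4<-Add1  regs: r0:14,r1:-9,r2:5,r3:Add3,r4:Add1
  c13: CDB Add2=10; issue ADD r2<-Add2  regs: r0:14,r1:-9,r2:Add2,r3:Add3,r4:Add1
  c14: CDB Add3=4; issue SUB r3<-Add3  regs: r0:14,r1:-9,r2:Add2,r3:Add3,r4:Add1
  c15: -  regs: r0:14,r1:-9,r2:Add2,r3:Add3,r4:Add1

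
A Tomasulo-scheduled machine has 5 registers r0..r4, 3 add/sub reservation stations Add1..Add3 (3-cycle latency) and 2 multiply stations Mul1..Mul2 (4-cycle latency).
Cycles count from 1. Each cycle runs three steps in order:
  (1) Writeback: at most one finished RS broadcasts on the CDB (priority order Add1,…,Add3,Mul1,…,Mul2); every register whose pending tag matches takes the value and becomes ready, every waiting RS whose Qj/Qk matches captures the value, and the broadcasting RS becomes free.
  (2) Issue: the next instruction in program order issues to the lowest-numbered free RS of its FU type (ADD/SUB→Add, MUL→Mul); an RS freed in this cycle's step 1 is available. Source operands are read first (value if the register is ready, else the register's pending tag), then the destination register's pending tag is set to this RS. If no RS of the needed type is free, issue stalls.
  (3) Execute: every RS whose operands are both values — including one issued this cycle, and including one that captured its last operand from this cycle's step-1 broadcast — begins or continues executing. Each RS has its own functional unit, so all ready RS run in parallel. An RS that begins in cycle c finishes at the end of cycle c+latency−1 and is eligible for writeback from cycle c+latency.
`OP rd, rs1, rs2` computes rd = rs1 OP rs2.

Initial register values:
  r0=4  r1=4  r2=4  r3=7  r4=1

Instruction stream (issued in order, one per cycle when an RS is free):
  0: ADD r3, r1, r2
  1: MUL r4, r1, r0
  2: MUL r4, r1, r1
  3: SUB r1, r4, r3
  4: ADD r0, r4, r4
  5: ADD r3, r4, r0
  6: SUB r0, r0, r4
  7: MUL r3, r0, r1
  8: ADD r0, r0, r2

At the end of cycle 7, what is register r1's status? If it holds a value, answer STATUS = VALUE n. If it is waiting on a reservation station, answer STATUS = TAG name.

STATUS = TAG Add1

c1: issue ADD r3<-Add1 | r0:4,r1:4,r2:4,r3:Add1,r4:1
c2: issue MUL r4<-Mul1 | r0:4,r1:4,r2:4,r3:Add1,r4:Mul1
c3: issue MUL r4<-Mul2 | r0:4,r1:4,r2:4,r3:Add1,r4:Mul2
c4: CDB Add1=8; issue SUB r1<-Add1 | r0:4,r1:Add1,r2:4,r3:8,r4:Mul2
c5: issue ADD r0<-Add2 | r0:Add2,r1:Add1,r2:4,r3:8,r4:Mul2
c6: CDB Mul1=16; issue ADD r3<-Add3 | r0:Add2,r1:Add1,r2:4,r3:Add3,r4:Mul2
c7: CDB Mul2=16; stall | r0:Add2,r1:Add1,r2:4,r3:Add3,r4:16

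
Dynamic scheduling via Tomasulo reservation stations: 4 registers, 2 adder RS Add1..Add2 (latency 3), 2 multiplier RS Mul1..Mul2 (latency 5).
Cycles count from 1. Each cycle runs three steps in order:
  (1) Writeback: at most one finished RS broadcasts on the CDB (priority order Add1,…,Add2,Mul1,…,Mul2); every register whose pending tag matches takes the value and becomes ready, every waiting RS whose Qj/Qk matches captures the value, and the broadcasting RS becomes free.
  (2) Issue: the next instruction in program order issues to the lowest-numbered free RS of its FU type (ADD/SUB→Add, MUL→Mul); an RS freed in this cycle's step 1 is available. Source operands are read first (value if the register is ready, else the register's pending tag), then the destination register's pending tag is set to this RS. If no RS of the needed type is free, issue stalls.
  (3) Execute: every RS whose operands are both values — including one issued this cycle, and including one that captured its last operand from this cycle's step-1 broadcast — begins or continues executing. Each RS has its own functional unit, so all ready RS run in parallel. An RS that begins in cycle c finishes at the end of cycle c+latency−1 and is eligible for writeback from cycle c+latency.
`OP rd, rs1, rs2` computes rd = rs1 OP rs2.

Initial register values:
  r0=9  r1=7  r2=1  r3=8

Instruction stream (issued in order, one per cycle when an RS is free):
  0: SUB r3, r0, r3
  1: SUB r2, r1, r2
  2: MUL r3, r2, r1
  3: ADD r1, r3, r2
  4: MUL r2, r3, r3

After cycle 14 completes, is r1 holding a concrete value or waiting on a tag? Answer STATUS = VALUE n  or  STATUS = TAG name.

STATUS = VALUE 48

cycle 1: issue SUB r3<-Add1 // r0:9,r1:7,r2:1,r3:Add1
cycle 2: issue SUB r2<-Add2 // r0:9,r1:7,r2:Add2,r3:Add1
cycle 3: issue MUL r3<-Mul1 // r0:9,r1:7,r2:Add2,r3:Mul1
cycle 4: CDB Add1=1; issue ADD r1<-Add1 // r0:9,r1:Add1,r2:Add2,r3:Mul1
cycle 5: CDB Add2=6; issue MUL r2<-Mul2 // r0:9,r1:Add1,r2:Mul2,r3:Mul1
cycle 6: - // r0:9,r1:Add1,r2:Mul2,r3:Mul1
cycle 7: - // r0:9,r1:Add1,r2:Mul2,r3:Mul1
cycle 8: - // r0:9,r1:Add1,r2:Mul2,r3:Mul1
cycle 9: - // r0:9,r1:Add1,r2:Mul2,r3:Mul1
cycle 10: CDB Mul1=42 // r0:9,r1:Add1,r2:Mul2,r3:42
cycle 11: - // r0:9,r1:Add1,r2:Mul2,r3:42
cycle 12: - // r0:9,r1:Add1,r2:Mul2,r3:42
cycle 13: CDB Add1=48 // r0:9,r1:48,r2:Mul2,r3:42
cycle 14: - // r0:9,r1:48,r2:Mul2,r3:42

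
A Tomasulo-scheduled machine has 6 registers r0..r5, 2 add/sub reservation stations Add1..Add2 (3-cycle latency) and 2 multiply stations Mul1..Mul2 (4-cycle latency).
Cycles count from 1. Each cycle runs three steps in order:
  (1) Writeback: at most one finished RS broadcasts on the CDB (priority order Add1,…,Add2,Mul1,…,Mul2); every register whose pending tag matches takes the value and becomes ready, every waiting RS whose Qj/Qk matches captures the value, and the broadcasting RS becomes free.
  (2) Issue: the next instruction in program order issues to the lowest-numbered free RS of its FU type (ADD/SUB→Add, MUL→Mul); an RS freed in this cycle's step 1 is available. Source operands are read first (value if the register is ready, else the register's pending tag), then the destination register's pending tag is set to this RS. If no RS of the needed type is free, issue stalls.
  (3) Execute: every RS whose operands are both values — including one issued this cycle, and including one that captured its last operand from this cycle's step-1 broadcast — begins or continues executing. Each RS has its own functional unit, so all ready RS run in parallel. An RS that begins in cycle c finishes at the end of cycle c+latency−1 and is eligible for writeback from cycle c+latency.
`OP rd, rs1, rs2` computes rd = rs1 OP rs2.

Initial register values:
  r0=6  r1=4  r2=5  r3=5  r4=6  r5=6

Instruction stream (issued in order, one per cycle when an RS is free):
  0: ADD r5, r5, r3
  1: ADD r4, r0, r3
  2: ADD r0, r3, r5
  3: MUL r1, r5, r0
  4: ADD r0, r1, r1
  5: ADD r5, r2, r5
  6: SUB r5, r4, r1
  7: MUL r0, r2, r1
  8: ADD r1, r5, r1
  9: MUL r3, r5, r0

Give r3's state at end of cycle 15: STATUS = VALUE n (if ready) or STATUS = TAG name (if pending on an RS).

STATUS = TAG Mul2

c1: issue ADD r5<-Add1 | r0:6,r1:4,r2:5,r3:5,r4:6,r5:Add1
c2: issue ADD r4<-Add2 | r0:6,r1:4,r2:5,r3:5,r4:Add2,r5:Add1
c3: stall | r0:6,r1:4,r2:5,r3:5,r4:Add2,r5:Add1
c4: CDB Add1=11; issue ADD r0<-Add1 | r0:Add1,r1:4,r2:5,r3:5,r4:Add2,r5:11
c5: CDB Add2=11; issue MUL r1<-Mul1 | r0:Add1,r1:Mul1,r2:5,r3:5,r4:11,r5:11
c6: issue ADD r0<-Add2 | r0:Add2,r1:Mul1,r2:5,r3:5,r4:11,r5:11
c7: CDB Add1=16; issue ADD r5<-Add1 | r0:Add2,r1:Mul1,r2:5,r3:5,r4:11,r5:Add1
c8: stall | r0:Add2,r1:Mul1,r2:5,r3:5,r4:11,r5:Add1
c9: stall | r0:Add2,r1:Mul1,r2:5,r3:5,r4:11,r5:Add1
c10: CDB Add1=16; issue SUB r5<-Add1 | r0:Add2,r1:Mul1,r2:5,r3:5,r4:11,r5:Add1
c11: CDB Mul1=176; issue MUL r0<-Mul1 | r0:Mul1,r1:176,r2:5,r3:5,r4:11,r5:Add1
c12: stall | r0:Mul1,r1:176,r2:5,r3:5,r4:11,r5:Add1
c13: stall | r0:Mul1,r1:176,r2:5,r3:5,r4:11,r5:Add1
c14: CDB Add1=-165; issue ADD r1<-Add1 | r0:Mul1,r1:Add1,r2:5,r3:5,r4:11,r5:-165
c15: CDB Add2=352; issue MUL r3<-Mul2 | r0:Mul1,r1:Add1,r2:5,r3:Mul2,r4:11,r5:-165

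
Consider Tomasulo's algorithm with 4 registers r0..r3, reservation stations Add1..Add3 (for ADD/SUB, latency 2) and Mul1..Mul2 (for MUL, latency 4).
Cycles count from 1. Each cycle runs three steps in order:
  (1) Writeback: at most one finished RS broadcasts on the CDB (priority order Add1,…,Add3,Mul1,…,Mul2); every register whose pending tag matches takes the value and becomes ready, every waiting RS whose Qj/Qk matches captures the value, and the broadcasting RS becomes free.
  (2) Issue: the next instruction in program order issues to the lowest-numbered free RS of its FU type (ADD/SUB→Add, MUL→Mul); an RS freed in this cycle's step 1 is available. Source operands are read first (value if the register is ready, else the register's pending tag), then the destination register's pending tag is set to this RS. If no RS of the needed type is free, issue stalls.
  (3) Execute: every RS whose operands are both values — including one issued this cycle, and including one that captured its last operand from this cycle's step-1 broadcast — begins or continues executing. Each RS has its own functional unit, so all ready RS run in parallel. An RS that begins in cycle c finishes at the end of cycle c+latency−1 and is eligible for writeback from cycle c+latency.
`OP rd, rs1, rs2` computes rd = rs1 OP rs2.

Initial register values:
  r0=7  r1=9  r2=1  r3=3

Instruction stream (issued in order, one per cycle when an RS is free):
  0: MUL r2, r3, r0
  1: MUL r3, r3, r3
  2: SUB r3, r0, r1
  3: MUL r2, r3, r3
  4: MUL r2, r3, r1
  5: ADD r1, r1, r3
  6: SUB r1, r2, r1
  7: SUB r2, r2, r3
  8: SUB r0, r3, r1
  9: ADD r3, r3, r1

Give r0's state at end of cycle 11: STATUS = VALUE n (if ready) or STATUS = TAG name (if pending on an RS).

STATUS = TAG Add3

cycle 1: issue MUL r2<-Mul1 // r0:7,r1:9,r2:Mul1,r3:3
cycle 2: issue MUL r3<-Mul2 // r0:7,r1:9,r2:Mul1,r3:Mul2
cycle 3: issue SUB r3<-Add1 // r0:7,r1:9,r2:Mul1,r3:Add1
cycle 4: stall // r0:7,r1:9,r2:Mul1,r3:Add1
cycle 5: CDB Add1=-2; stall // r0:7,r1:9,r2:Mul1,r3:-2
cycle 6: CDB Mul1=21; issue MUL r2<-Mul1 // r0:7,r1:9,r2:Mul1,r3:-2
cycle 7: CDB Mul2=9; issue MUL r2<-Mul2 // r0:7,r1:9,r2:Mul2,r3:-2
cycle 8: issue ADD r1<-Add1 // r0:7,r1:Add1,r2:Mul2,r3:-2
cycle 9: issue SUB r1<-Add2 // r0:7,r1:Add2,r2:Mul2,r3:-2
cycle 10: CDB Add1=7; issue SUB r2<-Add1 // r0:7,r1:Add2,r2:Add1,r3:-2
cycle 11: CDB Mul1=4; issue SUB r0<-Add3 // r0:Add3,r1:Add2,r2:Add1,r3:-2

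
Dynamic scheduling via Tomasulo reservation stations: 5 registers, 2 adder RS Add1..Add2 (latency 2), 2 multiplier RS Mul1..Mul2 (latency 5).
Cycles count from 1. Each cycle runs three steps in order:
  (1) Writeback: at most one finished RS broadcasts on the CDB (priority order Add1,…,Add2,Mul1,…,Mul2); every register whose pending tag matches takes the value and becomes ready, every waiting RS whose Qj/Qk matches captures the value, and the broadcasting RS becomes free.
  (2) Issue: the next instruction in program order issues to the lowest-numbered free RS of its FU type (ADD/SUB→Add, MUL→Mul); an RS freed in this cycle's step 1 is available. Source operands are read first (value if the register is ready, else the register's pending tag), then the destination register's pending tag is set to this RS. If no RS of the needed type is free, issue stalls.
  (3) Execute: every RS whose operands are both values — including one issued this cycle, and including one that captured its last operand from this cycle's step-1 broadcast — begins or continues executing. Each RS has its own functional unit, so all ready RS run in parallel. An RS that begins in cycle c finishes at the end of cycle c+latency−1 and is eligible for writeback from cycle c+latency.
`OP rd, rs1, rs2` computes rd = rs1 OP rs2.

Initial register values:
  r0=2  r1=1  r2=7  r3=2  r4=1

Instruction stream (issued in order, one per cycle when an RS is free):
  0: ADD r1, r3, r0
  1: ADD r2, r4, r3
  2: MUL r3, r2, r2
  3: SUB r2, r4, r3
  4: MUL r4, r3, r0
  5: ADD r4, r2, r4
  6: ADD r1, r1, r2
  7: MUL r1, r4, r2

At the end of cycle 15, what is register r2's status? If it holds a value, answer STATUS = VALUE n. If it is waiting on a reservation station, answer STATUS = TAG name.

  c1: issue ADD r1<-Add1  regs: r0:2,r1:Add1,r2:7,r3:2,r4:1
  c2: issue ADD r2<-Add2  regs: r0:2,r1:Add1,r2:Add2,r3:2,r4:1
  c3: CDB Add1=4; issue MUL r3<-Mul1  regs: r0:2,r1:4,r2:Add2,r3:Mul1,r4:1
  c4: CDB Add2=3; issue SUB r2<-Add1  regs: r0:2,r1:4,r2:Add1,r3:Mul1,r4:1
  c5: issue MUL r4<-Mul2  regs: r0:2,r1:4,r2:Add1,r3:Mul1,r4:Mul2
  c6: issue ADD r4<-Add2  regs: r0:2,r1:4,r2:Add1,r3:Mul1,r4:Add2
  c7: stall  regs: r0:2,r1:4,r2:Add1,r3:Mul1,r4:Add2
  c8: stall  regs: r0:2,r1:4,r2:Add1,r3:Mul1,r4:Add2
  c9: CDB Mul1=9; stall  regs: r0:2,r1:4,r2:Add1,r3:9,r4:Add2
  c10: stall  regs: r0:2,r1:4,r2:Add1,r3:9,r4:Add2
  c11: CDB Add1=-8; issue ADD r1<-Add1  regs: r0:2,r1:Add1,r2:-8,r3:9,r4:Add2
  c12: issue MUL r1<-Mul1  regs: r0:2,r1:Mul1,r2:-8,r3:9,r4:Add2
  c13: CDB Add1=-4  regs: r0:2,r1:Mul1,r2:-8,r3:9,r4:Add2
  c14: CDB Mul2=18  regs: r0:2,r1:Mul1,r2:-8,r3:9,r4:Add2
  c15: -  regs: r0:2,r1:Mul1,r2:-8,r3:9,r4:Add2

STATUS = VALUE -8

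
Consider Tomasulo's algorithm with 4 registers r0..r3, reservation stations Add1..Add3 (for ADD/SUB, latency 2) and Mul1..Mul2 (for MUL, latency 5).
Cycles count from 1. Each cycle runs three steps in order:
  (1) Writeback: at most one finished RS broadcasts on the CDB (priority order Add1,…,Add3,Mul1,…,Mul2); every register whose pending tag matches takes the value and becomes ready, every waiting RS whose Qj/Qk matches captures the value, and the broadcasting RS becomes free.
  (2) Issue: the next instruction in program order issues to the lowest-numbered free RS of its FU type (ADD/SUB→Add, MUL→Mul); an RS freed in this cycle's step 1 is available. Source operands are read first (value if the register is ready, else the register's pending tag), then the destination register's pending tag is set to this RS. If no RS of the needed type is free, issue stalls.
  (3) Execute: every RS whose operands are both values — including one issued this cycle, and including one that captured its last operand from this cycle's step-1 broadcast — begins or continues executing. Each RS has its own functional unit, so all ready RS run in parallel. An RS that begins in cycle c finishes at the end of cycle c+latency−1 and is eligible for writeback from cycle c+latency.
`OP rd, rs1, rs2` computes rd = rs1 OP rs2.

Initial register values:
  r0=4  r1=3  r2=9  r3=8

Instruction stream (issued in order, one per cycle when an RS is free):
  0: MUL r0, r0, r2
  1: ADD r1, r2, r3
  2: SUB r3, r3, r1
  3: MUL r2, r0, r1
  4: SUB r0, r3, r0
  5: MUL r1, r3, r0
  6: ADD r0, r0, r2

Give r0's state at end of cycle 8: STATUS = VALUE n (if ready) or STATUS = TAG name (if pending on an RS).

STATUS = TAG Add2

cycle 1: issue MUL r0<-Mul1 // r0:Mul1,r1:3,r2:9,r3:8
cycle 2: issue ADD r1<-Add1 // r0:Mul1,r1:Add1,r2:9,r3:8
cycle 3: issue SUB r3<-Add2 // r0:Mul1,r1:Add1,r2:9,r3:Add2
cycle 4: CDB Add1=17; issue MUL r2<-Mul2 // r0:Mul1,r1:17,r2:Mul2,r3:Add2
cycle 5: issue SUB r0<-Add1 // r0:Add1,r1:17,r2:Mul2,r3:Add2
cycle 6: CDB Add2=-9; stall // r0:Add1,r1:17,r2:Mul2,r3:-9
cycle 7: CDB Mul1=36; issue MUL r1<-Mul1 // r0:Add1,r1:Mul1,r2:Mul2,r3:-9
cycle 8: issue ADD r0<-Add2 // r0:Add2,r1:Mul1,r2:Mul2,r3:-9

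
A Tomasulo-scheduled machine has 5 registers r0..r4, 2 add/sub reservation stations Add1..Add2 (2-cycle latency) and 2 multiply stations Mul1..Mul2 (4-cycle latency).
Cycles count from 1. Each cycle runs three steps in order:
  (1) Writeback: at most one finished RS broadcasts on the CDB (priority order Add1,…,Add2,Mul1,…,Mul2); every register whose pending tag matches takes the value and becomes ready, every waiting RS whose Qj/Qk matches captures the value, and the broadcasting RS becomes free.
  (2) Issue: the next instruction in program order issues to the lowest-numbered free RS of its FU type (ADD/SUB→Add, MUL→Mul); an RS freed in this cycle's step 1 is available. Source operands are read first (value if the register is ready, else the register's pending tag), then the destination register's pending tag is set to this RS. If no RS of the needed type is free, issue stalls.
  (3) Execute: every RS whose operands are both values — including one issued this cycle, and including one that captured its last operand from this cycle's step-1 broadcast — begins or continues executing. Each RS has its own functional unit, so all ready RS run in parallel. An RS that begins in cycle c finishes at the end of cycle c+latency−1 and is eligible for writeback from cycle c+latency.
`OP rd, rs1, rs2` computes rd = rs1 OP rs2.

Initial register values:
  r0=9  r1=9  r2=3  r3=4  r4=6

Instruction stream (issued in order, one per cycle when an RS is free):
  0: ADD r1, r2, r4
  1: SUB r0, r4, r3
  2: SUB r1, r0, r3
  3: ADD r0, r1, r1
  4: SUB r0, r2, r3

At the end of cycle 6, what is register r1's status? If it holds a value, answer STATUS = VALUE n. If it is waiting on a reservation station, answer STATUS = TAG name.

STATUS = VALUE -2

  c1: issue ADD r1<-Add1  regs: r0:9,r1:Add1,r2:3,r3:4,r4:6
  c2: issue SUB r0<-Add2  regs: r0:Add2,r1:Add1,r2:3,r3:4,r4:6
  c3: CDB Add1=9; issue SUB r1<-Add1  regs: r0:Add2,r1:Add1,r2:3,r3:4,r4:6
  c4: CDB Add2=2; issue ADD r0<-Add2  regs: r0:Add2,r1:Add1,r2:3,r3:4,r4:6
  c5: stall  regs: r0:Add2,r1:Add1,r2:3,r3:4,r4:6
  c6: CDB Add1=-2; issue SUB r0<-Add1  regs: r0:Add1,r1:-2,r2:3,r3:4,r4:6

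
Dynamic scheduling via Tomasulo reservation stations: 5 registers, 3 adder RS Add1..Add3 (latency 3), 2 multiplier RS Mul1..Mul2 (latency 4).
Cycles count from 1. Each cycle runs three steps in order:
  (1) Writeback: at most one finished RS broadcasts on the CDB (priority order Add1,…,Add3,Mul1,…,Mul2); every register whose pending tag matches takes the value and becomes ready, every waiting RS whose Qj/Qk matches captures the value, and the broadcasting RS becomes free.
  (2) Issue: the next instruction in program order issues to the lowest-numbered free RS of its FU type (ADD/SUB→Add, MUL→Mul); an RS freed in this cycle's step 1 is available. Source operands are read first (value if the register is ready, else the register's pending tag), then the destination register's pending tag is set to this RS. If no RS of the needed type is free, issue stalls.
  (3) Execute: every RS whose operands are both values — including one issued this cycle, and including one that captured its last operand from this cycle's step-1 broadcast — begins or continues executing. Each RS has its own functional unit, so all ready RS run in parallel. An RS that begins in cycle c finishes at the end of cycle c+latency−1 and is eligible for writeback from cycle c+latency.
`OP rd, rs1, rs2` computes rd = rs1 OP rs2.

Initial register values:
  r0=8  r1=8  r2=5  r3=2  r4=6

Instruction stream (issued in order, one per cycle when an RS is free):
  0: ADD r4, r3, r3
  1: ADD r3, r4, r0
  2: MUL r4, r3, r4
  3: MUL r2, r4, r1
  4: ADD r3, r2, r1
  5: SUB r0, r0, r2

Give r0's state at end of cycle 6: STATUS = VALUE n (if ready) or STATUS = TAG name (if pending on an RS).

  c1: issue ADD r4<-Add1  regs: r0:8,r1:8,r2:5,r3:2,r4:Add1
  c2: issue ADD r3<-Add2  regs: r0:8,r1:8,r2:5,r3:Add2,r4:Add1
  c3: issue MUL r4<-Mul1  regs: r0:8,r1:8,r2:5,r3:Add2,r4:Mul1
  c4: CDB Add1=4; issue MUL r2<-Mul2  regs: r0:8,r1:8,r2:Mul2,r3:Add2,r4:Mul1
  c5: issue ADD r3<-Add1  regs: r0:8,r1:8,r2:Mul2,r3:Add1,r4:Mul1
  c6: issue SUB r0<-Add3  regs: r0:Add3,r1:8,r2:Mul2,r3:Add1,r4:Mul1

STATUS = TAG Add3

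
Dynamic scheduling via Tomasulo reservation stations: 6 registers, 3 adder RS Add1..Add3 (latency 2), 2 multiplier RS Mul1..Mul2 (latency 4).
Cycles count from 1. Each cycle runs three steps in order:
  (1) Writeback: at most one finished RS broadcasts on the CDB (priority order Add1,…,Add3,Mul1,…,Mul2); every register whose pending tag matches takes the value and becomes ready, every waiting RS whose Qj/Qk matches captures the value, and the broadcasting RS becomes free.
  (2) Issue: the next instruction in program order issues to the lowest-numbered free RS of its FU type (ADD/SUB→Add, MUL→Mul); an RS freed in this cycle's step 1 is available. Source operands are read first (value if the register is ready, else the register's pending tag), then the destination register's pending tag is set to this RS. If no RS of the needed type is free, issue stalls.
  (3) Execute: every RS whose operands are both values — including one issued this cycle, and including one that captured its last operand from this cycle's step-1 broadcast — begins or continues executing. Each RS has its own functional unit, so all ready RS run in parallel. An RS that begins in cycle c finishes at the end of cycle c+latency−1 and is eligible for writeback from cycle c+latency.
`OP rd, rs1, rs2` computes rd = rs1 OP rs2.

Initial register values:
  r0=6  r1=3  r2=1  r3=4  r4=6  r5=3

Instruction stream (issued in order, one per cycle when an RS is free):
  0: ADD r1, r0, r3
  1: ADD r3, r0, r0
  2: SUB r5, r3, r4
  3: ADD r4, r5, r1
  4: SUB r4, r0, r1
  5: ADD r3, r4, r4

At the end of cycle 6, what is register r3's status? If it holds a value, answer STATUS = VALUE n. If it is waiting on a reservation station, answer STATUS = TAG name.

STATUS = TAG Add1

c1: issue ADD r1<-Add1 | r0:6,r1:Add1,r2:1,r3:4,r4:6,r5:3
c2: issue ADD r3<-Add2 | r0:6,r1:Add1,r2:1,r3:Add2,r4:6,r5:3
c3: CDB Add1=10; issue SUB r5<-Add1 | r0:6,r1:10,r2:1,r3:Add2,r4:6,r5:Add1
c4: CDB Add2=12; issue ADD r4<-Add2 | r0:6,r1:10,r2:1,r3:12,r4:Add2,r5:Add1
c5: issue SUB r4<-Add3 | r0:6,r1:10,r2:1,r3:12,r4:Add3,r5:Add1
c6: CDB Add1=6; issue ADD r3<-Add1 | r0:6,r1:10,r2:1,r3:Add1,r4:Add3,r5:6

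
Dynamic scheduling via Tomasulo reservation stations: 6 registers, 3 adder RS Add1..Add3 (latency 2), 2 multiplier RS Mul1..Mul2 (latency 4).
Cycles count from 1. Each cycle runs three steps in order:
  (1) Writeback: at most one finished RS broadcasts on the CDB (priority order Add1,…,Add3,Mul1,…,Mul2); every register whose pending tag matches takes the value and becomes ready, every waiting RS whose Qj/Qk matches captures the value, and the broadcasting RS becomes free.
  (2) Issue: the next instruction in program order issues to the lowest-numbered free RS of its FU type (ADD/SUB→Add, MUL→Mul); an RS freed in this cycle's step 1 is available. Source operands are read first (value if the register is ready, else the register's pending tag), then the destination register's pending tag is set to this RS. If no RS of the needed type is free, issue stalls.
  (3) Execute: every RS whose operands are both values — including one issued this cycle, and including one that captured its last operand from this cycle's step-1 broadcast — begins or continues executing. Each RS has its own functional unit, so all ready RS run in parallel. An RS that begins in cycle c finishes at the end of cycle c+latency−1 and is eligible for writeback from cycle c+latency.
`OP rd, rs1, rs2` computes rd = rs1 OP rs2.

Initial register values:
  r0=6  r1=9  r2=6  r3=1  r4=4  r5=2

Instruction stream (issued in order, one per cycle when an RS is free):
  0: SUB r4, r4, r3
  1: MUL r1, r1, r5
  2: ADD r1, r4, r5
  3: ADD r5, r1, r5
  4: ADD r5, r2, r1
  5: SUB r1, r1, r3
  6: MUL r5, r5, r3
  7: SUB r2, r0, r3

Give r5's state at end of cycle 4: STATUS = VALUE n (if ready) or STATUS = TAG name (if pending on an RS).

cycle 1: issue SUB r4<-Add1 // r0:6,r1:9,r2:6,r3:1,r4:Add1,r5:2
cycle 2: issue MUL r1<-Mul1 // r0:6,r1:Mul1,r2:6,r3:1,r4:Add1,r5:2
cycle 3: CDB Add1=3; issue ADD r1<-Add1 // r0:6,r1:Add1,r2:6,r3:1,r4:3,r5:2
cycle 4: issue ADD r5<-Add2 // r0:6,r1:Add1,r2:6,r3:1,r4:3,r5:Add2

STATUS = TAG Add2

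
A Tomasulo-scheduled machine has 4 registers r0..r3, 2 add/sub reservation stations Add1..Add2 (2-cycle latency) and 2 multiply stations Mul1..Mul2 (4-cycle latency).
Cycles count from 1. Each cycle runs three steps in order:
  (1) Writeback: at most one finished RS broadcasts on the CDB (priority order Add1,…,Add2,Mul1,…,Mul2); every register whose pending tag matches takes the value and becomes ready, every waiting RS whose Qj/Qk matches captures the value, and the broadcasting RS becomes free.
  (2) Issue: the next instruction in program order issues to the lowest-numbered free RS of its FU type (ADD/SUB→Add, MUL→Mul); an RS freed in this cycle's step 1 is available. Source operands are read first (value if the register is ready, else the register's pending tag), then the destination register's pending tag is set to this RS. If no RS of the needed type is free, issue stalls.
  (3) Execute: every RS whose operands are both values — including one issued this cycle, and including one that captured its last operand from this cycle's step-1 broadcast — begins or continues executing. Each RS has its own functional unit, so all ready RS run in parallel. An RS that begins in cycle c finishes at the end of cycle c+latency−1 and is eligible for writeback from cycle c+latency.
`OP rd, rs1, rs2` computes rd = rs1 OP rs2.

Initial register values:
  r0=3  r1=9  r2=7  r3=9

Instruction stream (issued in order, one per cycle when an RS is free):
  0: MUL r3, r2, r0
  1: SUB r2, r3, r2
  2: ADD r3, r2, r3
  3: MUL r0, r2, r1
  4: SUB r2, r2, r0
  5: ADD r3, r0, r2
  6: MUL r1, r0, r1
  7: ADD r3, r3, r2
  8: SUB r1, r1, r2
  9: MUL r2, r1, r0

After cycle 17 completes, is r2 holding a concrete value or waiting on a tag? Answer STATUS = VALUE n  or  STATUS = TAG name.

c1: issue MUL r3<-Mul1 | r0:3,r1:9,r2:7,r3:Mul1
c2: issue SUB r2<-Add1 | r0:3,r1:9,r2:Add1,r3:Mul1
c3: issue ADD r3<-Add2 | r0:3,r1:9,r2:Add1,r3:Add2
c4: issue MUL r0<-Mul2 | r0:Mul2,r1:9,r2:Add1,r3:Add2
c5: CDB Mul1=21; stall | r0:Mul2,r1:9,r2:Add1,r3:Add2
c6: stall | r0:Mul2,r1:9,r2:Add1,r3:Add2
c7: CDB Add1=14; issue SUB r2<-Add1 | r0:Mul2,r1:9,r2:Add1,r3:Add2
c8: stall | r0:Mul2,r1:9,r2:Add1,r3:Add2
c9: CDB Add2=35; issue ADD r3<-Add2 | r0:Mul2,r1:9,r2:Add1,r3:Add2
c10: issue MUL r1<-Mul1 | r0:Mul2,r1:Mul1,r2:Add1,r3:Add2
c11: CDB Mul2=126; stall | r0:126,r1:Mul1,r2:Add1,r3:Add2
c12: stall | r0:126,r1:Mul1,r2:Add1,r3:Add2
c13: CDB Add1=-112; issue ADD r3<-Add1 | r0:126,r1:Mul1,r2:-112,r3:Add1
c14: stall | r0:126,r1:Mul1,r2:-112,r3:Add1
c15: CDB Add2=14; issue SUB r1<-Add2 | r0:126,r1:Add2,r2:-112,r3:Add1
c16: CDB Mul1=1134; issue MUL r2<-Mul1 | r0:126,r1:Add2,r2:Mul1,r3:Add1
c17: CDB Add1=-98 | r0:126,r1:Add2,r2:Mul1,r3:-98

STATUS = TAG Mul1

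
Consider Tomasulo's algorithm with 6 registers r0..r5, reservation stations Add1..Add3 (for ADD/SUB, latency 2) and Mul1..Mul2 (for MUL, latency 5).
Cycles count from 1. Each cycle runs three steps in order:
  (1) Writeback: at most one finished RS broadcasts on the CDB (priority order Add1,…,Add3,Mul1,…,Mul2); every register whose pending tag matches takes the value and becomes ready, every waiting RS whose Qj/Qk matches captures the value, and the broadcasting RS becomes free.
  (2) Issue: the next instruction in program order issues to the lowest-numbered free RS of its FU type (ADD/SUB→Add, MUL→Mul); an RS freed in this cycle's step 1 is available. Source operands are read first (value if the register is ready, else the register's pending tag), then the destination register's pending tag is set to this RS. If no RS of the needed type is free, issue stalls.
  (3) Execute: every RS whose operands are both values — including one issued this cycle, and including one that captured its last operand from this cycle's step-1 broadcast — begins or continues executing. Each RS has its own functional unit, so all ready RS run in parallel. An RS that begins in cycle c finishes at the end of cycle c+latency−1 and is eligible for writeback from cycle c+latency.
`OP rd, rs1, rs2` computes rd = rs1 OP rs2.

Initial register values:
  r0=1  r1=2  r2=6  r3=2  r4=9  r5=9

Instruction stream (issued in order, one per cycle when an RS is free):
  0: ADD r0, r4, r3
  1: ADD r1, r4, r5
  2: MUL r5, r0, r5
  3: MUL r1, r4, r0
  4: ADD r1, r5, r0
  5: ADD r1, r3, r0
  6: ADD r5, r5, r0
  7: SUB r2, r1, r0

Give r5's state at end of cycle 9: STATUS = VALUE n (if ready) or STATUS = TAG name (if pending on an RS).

c1: issue ADD r0<-Add1 | r0:Add1,r1:2,r2:6,r3:2,r4:9,r5:9
c2: issue ADD r1<-Add2 | r0:Add1,r1:Add2,r2:6,r3:2,r4:9,r5:9
c3: CDB Add1=11; issue MUL r5<-Mul1 | r0:11,r1:Add2,r2:6,r3:2,r4:9,r5:Mul1
c4: CDB Add2=18; issue MUL r1<-Mul2 | r0:11,r1:Mul2,r2:6,r3:2,r4:9,r5:Mul1
c5: issue ADD r1<-Add1 | r0:11,r1:Add1,r2:6,r3:2,r4:9,r5:Mul1
c6: issue ADD r1<-Add2 | r0:11,r1:Add2,r2:6,r3:2,r4:9,r5:Mul1
c7: issue ADD r5<-Add3 | r0:11,r1:Add2,r2:6,r3:2,r4:9,r5:Add3
c8: CDB Add2=13; issue SUB r2<-Add2 | r0:11,r1:13,r2:Add2,r3:2,r4:9,r5:Add3
c9: CDB Mul1=99 | r0:11,r1:13,r2:Add2,r3:2,r4:9,r5:Add3

STATUS = TAG Add3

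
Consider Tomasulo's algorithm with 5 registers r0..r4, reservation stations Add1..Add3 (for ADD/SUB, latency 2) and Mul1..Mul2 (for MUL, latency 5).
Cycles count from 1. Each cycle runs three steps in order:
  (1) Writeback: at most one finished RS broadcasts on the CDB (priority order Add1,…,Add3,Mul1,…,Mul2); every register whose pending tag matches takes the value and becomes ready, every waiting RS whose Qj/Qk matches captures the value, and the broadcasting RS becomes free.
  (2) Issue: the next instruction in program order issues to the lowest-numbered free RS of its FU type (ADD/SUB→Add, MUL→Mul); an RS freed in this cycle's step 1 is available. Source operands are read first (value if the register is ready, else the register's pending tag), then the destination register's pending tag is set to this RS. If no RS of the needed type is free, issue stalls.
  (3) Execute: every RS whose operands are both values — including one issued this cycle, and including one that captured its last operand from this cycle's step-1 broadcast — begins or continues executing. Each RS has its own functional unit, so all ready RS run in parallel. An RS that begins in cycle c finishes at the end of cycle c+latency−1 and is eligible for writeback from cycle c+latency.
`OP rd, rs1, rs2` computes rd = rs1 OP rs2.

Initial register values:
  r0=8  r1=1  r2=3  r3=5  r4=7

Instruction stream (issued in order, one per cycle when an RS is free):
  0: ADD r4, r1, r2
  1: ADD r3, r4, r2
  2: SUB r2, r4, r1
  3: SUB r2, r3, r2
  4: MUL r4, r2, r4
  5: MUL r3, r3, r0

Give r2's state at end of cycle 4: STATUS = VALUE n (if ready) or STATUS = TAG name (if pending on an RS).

STATUS = TAG Add3

  c1: issue ADD r4<-Add1  regs: r0:8,r1:1,r2:3,r3:5,r4:Add1
  c2: issue ADD r3<-Add2  regs: r0:8,r1:1,r2:3,r3:Add2,r4:Add1
  c3: CDB Add1=4; issue SUB r2<-Add1  regs: r0:8,r1:1,r2:Add1,r3:Add2,r4:4
  c4: issue SUB r2<-Add3  regs: r0:8,r1:1,r2:Add3,r3:Add2,r4:4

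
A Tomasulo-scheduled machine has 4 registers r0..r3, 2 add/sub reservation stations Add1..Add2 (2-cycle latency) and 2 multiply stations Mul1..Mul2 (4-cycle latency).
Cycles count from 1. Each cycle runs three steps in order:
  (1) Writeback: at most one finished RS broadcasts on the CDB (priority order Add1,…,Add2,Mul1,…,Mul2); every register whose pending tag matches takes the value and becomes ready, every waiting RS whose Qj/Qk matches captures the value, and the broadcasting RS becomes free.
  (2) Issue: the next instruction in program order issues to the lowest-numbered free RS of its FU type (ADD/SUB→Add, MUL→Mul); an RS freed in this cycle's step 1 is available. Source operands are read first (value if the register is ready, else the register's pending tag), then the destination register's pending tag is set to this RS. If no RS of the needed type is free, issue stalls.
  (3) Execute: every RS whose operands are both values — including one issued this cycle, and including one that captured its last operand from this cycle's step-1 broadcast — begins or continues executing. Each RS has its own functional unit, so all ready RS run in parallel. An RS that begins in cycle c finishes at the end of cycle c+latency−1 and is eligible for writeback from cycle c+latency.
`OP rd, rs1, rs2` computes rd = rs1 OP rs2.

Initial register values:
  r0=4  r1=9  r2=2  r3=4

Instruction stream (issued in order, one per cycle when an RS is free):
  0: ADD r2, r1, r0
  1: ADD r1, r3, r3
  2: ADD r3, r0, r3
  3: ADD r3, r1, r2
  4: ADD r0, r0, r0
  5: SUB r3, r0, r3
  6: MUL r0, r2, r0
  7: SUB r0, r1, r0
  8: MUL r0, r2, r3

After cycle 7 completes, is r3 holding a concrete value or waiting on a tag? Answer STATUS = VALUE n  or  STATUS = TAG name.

STATUS = TAG Add2

  c1: issue ADD r2<-Add1  regs: r0:4,r1:9,r2:Add1,r3:4
  c2: issue ADD r1<-Add2  regs: r0:4,r1:Add2,r2:Add1,r3:4
  c3: CDB Add1=13; issue ADD r3<-Add1  regs: r0:4,r1:Add2,r2:13,r3:Add1
  c4: CDB Add2=8; issue ADD r3<-Add2  regs: r0:4,r1:8,r2:13,r3:Add2
  c5: CDB Add1=8; issue ADD r0<-Add1  regs: r0:Add1,r1:8,r2:13,r3:Add2
  c6: CDB Add2=21; issue SUB r3<-Add2  regs: r0:Add1,r1:8,r2:13,r3:Add2
  c7: CDB Add1=8; issue MUL r0<-Mul1  regs: r0:Mul1,r1:8,r2:13,r3:Add2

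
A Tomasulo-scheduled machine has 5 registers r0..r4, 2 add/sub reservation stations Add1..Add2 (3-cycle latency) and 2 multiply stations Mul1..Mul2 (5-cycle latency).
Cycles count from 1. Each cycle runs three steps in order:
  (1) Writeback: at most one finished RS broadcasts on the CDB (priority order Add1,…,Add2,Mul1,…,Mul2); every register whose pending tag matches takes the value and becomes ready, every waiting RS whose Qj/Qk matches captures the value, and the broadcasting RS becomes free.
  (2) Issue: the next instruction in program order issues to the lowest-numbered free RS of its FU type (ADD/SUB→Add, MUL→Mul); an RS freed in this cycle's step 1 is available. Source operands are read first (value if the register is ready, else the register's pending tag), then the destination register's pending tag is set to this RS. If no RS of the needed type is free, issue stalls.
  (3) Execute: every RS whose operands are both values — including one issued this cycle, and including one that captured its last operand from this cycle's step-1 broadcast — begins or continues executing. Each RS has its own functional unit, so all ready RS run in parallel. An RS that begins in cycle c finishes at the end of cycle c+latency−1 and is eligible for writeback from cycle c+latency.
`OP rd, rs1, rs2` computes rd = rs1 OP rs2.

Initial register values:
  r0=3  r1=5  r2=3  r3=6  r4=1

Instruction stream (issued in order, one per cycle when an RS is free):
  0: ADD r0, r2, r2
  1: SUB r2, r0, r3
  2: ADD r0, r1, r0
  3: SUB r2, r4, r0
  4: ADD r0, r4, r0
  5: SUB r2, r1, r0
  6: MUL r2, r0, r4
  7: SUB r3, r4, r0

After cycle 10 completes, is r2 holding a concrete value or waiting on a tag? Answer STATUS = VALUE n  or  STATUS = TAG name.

cycle 1: issue ADD r0<-Add1 // r0:Add1,r1:5,r2:3,r3:6,r4:1
cycle 2: issue SUB r2<-Add2 // r0:Add1,r1:5,r2:Add2,r3:6,r4:1
cycle 3: stall // r0:Add1,r1:5,r2:Add2,r3:6,r4:1
cycle 4: CDB Add1=6; issue ADD r0<-Add1 // r0:Add1,r1:5,r2:Add2,r3:6,r4:1
cycle 5: stall // r0:Add1,r1:5,r2:Add2,r3:6,r4:1
cycle 6: stall // r0:Add1,r1:5,r2:Add2,r3:6,r4:1
cycle 7: CDB Add1=11; issue SUB r2<-Add1 // r0:11,r1:5,r2:Add1,r3:6,r4:1
cycle 8: CDB Add2=0; issue ADD r0<-Add2 // r0:Add2,r1:5,r2:Add1,r3:6,r4:1
cycle 9: stall // r0:Add2,r1:5,r2:Add1,r3:6,r4:1
cycle 10: CDB Add1=-10; issue SUB r2<-Add1 // r0:Add2,r1:5,r2:Add1,r3:6,r4:1

STATUS = TAG Add1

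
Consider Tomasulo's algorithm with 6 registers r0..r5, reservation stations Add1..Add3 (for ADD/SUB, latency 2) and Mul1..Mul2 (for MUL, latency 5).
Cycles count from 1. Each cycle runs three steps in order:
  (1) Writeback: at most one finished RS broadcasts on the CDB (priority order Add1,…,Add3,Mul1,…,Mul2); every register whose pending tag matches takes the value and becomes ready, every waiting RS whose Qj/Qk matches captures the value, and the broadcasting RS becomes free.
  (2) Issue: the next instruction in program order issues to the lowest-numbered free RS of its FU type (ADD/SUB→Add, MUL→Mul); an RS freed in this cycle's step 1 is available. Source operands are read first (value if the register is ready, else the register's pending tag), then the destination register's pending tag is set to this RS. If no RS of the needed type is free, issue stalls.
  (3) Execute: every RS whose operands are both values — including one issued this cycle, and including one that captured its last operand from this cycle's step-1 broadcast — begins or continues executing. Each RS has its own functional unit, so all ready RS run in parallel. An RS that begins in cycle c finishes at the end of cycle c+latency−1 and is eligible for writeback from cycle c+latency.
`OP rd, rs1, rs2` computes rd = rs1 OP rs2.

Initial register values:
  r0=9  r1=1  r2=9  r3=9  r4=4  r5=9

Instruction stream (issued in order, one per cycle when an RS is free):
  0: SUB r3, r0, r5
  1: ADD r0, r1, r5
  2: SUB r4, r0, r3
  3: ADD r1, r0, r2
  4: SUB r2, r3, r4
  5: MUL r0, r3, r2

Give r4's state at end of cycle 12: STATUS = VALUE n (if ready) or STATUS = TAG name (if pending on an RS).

STATUS = VALUE 10

cycle 1: issue SUB r3<-Add1 // r0:9,r1:1,r2:9,r3:Add1,r4:4,r5:9
cycle 2: issue ADD r0<-Add2 // r0:Add2,r1:1,r2:9,r3:Add1,r4:4,r5:9
cycle 3: CDB Add1=0; issue SUB r4<-Add1 // r0:Add2,r1:1,r2:9,r3:0,r4:Add1,r5:9
cycle 4: CDB Add2=10; issue ADD r1<-Add2 // r0:10,r1:Add2,r2:9,r3:0,r4:Add1,r5:9
cycle 5: issue SUB r2<-Add3 // r0:10,r1:Add2,r2:Add3,r3:0,r4:Add1,r5:9
cycle 6: CDB Add1=10; issue MUL r0<-Mul1 // r0:Mul1,r1:Add2,r2:Add3,r3:0,r4:10,r5:9
cycle 7: CDB Add2=19 // r0:Mul1,r1:19,r2:Add3,r3:0,r4:10,r5:9
cycle 8: CDB Add3=-10 // r0:Mul1,r1:19,r2:-10,r3:0,r4:10,r5:9
cycle 9: - // r0:Mul1,r1:19,r2:-10,r3:0,r4:10,r5:9
cycle 10: - // r0:Mul1,r1:19,r2:-10,r3:0,r4:10,r5:9
cycle 11: - // r0:Mul1,r1:19,r2:-10,r3:0,r4:10,r5:9
cycle 12: - // r0:Mul1,r1:19,r2:-10,r3:0,r4:10,r5:9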